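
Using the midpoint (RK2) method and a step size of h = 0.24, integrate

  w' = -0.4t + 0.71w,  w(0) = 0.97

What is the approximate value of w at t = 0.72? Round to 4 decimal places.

Midpoint: k1 = f(t_n, w_n); k2 = f(t_n + h/2, w_n + (h/2)·k1); w_{n+1} = w_n + h·k2.
t=0.000000, w=0.970000:
  k1 = f(0.000000, 0.970000) = 0.688700
  k2 = f(0.120000, 1.052644) = 0.699377
  w ← 0.970000 + 0.24·0.699377 = 1.137851
t=0.240000, w=1.137851:
  k1 = f(0.240000, 1.137851) = 0.711874
  k2 = f(0.360000, 1.223275) = 0.724526
  w ← 1.137851 + 0.24·0.724526 = 1.311737
t=0.480000, w=1.311737:
  k1 = f(0.480000, 1.311737) = 0.739333
  k2 = f(0.600000, 1.400457) = 0.754324
  w ← 1.311737 + 0.24·0.754324 = 1.492774
w(0.72) ≈ 1.4928

1.4928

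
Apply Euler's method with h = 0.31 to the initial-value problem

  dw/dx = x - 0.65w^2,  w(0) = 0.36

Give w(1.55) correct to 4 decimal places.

1.0486

Euler: w_{n+1} = w_n + h·f(x_n, w_n).
x=0.000000, w=0.360000: f=-0.084240 → w ← 0.360000 + 0.31·(-0.084240) = 0.333886
x=0.310000, w=0.333886: f=0.237538 → w ← 0.333886 + 0.31·0.237538 = 0.407522
x=0.620000, w=0.407522: f=0.512052 → w ← 0.407522 + 0.31·0.512052 = 0.566258
x=0.930000, w=0.566258: f=0.721578 → w ← 0.566258 + 0.31·0.721578 = 0.789948
x=1.240000, w=0.789948: f=0.834389 → w ← 0.789948 + 0.31·0.834389 = 1.048608
w(1.55) ≈ 1.0486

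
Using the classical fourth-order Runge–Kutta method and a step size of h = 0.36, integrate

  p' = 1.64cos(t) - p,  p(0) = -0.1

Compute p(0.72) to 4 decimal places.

RK4: k1 = f(t_n, p_n); k2 = f(t_n + h/2, p_n + (h/2)·k1); k3 = f(t_n + h/2, p_n + (h/2)·k2); k4 = f(t_n + h, p_n + h·k3); p_{n+1} = p_n + (h/6)·(k1 + 2k2 + 2k3 + k4).
t=0.000000, p=-0.100000:
  k1 = f(0.000000, -0.100000) = 1.740000
  k2 = f(0.180000, 0.213200) = 1.400304
  k3 = f(0.180000, 0.152055) = 1.461449
  k4 = f(0.360000, 0.426122) = 1.108749
  p ← -0.100000 + (0.36/6)·(k1 + 2k2 + 2k3 + k4) = 0.414335
t=0.360000, p=0.414335:
  k1 = f(0.360000, 0.414335) = 1.120536
  k2 = f(0.540000, 0.616032) = 0.790611
  k3 = f(0.540000, 0.556645) = 0.849997
  k4 = f(0.720000, 0.720334) = 0.512627
  p ← 0.414335 + (0.36/6)·(k1 + 2k2 + 2k3 + k4) = 0.709198
p(0.72) ≈ 0.7092

0.7092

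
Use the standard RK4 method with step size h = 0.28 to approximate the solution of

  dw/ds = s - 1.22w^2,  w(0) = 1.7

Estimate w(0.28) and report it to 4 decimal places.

1.1056

RK4: k1 = f(s_n, w_n); k2 = f(s_n + h/2, w_n + (h/2)·k1); k3 = f(s_n + h/2, w_n + (h/2)·k2); k4 = f(s_n + h, w_n + h·k3); w_{n+1} = w_n + (h/6)·(k1 + 2k2 + 2k3 + k4).
s=0.000000, w=1.700000:
  k1 = f(0.000000, 1.700000) = -3.525800
  k2 = f(0.140000, 1.206388) = -1.635554
  k3 = f(0.140000, 1.471022) = -2.499967
  k4 = f(0.280000, 1.000009) = -0.940023
  w ← 1.700000 + (0.28/6)·(k1 + 2k2 + 2k3 + k4) = 1.105613
w(0.28) ≈ 1.1056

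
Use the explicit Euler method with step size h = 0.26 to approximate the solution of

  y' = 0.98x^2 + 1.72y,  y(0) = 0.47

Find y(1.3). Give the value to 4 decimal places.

Euler: y_{n+1} = y_n + h·f(x_n, y_n).
x=0.000000, y=0.470000: f=0.808400 → y ← 0.470000 + 0.26·0.808400 = 0.680184
x=0.260000, y=0.680184: f=1.236164 → y ← 0.680184 + 0.26·1.236164 = 1.001587
x=0.520000, y=1.001587: f=1.987721 → y ← 1.001587 + 0.26·1.987721 = 1.518394
x=0.780000, y=1.518394: f=3.207870 → y ← 1.518394 + 0.26·3.207870 = 2.352441
x=1.040000, y=2.352441: f=5.106166 → y ← 2.352441 + 0.26·5.106166 = 3.680044
y(1.3) ≈ 3.6800

3.6800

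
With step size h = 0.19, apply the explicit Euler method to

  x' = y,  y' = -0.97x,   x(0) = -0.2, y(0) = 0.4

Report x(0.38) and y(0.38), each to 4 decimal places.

-0.0410, 0.4597

Euler on (x,y): x_{n+1} = x_n + h·x', y_{n+1} = y_n + h·y'.
0.000000: (-0.200000, 0.400000); f=(0.400000, 0.194000) → (-0.124000, 0.436860)
0.190000: (-0.124000, 0.436860); f=(0.436860, 0.120280) → (-0.040997, 0.459713)
(x(0.38), y(0.38)) ≈ (-0.0410, 0.4597)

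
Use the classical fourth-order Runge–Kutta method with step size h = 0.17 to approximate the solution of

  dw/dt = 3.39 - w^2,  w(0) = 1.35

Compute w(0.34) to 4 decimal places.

1.6857

RK4: k1 = f(t_n, w_n); k2 = f(t_n + h/2, w_n + (h/2)·k1); k3 = f(t_n + h/2, w_n + (h/2)·k2); k4 = f(t_n + h, w_n + h·k3); w_{n+1} = w_n + (h/6)·(k1 + 2k2 + 2k3 + k4).
t=0.000000, w=1.350000:
  k1 = f(0.000000, 1.350000) = 1.567500
  k2 = f(0.085000, 1.483237) = 1.190007
  k3 = f(0.085000, 1.451151) = 1.284162
  k4 = f(0.170000, 1.568308) = 0.930411
  w ← 1.350000 + (0.17/6)·(k1 + 2k2 + 2k3 + k4) = 1.560977
t=0.170000, w=1.560977:
  k1 = f(0.170000, 1.560977) = 0.953351
  k2 = f(0.255000, 1.642012) = 0.693797
  k3 = f(0.255000, 1.619950) = 0.765763
  k4 = f(0.340000, 1.691157) = 0.529989
  w ← 1.560977 + (0.17/6)·(k1 + 2k2 + 2k3 + k4) = 1.685713
w(0.34) ≈ 1.6857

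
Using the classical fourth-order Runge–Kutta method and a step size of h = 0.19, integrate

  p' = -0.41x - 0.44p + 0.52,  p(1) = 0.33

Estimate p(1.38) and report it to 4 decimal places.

RK4: k1 = f(x_n, p_n); k2 = f(x_n + h/2, p_n + (h/2)·k1); k3 = f(x_n + h/2, p_n + (h/2)·k2); k4 = f(x_n + h, p_n + h·k3); p_{n+1} = p_n + (h/6)·(k1 + 2k2 + 2k3 + k4).
x=1.000000, p=0.330000:
  k1 = f(1.000000, 0.330000) = -0.035200
  k2 = f(1.095000, 0.326656) = -0.072679
  k3 = f(1.095000, 0.323096) = -0.071112
  k4 = f(1.190000, 0.316489) = -0.107155
  p ← 0.330000 + (0.19/6)·(k1 + 2k2 + 2k3 + k4) = 0.316385
x=1.190000, p=0.316385:
  k1 = f(1.190000, 0.316385) = -0.107110
  k2 = f(1.285000, 0.306210) = -0.141582
  k3 = f(1.285000, 0.302935) = -0.140141
  k4 = f(1.380000, 0.289758) = -0.173294
  p ← 0.316385 + (0.19/6)·(k1 + 2k2 + 2k3 + k4) = 0.289663
p(1.38) ≈ 0.2897

0.2897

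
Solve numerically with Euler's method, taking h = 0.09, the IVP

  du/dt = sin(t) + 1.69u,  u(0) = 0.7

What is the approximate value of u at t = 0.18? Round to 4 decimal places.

Euler: u_{n+1} = u_n + h·f(t_n, u_n).
t=0.000000, u=0.700000: f=1.183000 → u ← 0.700000 + 0.09·1.183000 = 0.806470
t=0.090000, u=0.806470: f=1.452813 → u ← 0.806470 + 0.09·1.452813 = 0.937223
u(0.18) ≈ 0.9372

0.9372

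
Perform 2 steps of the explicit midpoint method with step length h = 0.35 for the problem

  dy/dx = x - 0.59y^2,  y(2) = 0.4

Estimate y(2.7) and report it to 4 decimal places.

1.5589

Midpoint: k1 = f(x_n, y_n); k2 = f(x_n + h/2, y_n + (h/2)·k1); y_{n+1} = y_n + h·k2.
x=2.000000, y=0.400000:
  k1 = f(2.000000, 0.400000) = 1.905600
  k2 = f(2.175000, 0.733480) = 1.857584
  y ← 0.400000 + 0.35·1.857584 = 1.050154
x=2.350000, y=1.050154:
  k1 = f(2.350000, 1.050154) = 1.699334
  k2 = f(2.525000, 1.347538) = 1.453644
  y ← 1.050154 + 0.35·1.453644 = 1.558930
y(2.7) ≈ 1.5589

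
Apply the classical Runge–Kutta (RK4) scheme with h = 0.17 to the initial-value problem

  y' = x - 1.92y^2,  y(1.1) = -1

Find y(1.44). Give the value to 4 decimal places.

-1.5376

RK4: k1 = f(x_n, y_n); k2 = f(x_n + h/2, y_n + (h/2)·k1); k3 = f(x_n + h/2, y_n + (h/2)·k2); k4 = f(x_n + h, y_n + h·k3); y_{n+1} = y_n + (h/6)·(k1 + 2k2 + 2k3 + k4).
x=1.100000, y=-1.000000:
  k1 = f(1.100000, -1.000000) = -0.820000
  k2 = f(1.185000, -1.069700) = -1.011976
  k3 = f(1.185000, -1.086018) = -1.079515
  k4 = f(1.270000, -1.183518) = -1.419371
  y ← -1.000000 + (0.17/6)·(k1 + 2k2 + 2k3 + k4) = -1.181967
x=1.270000, y=-1.181967:
  k1 = f(1.270000, -1.181967) = -1.412327
  k2 = f(1.355000, -1.302014) = -1.899864
  k3 = f(1.355000, -1.343455) = -2.110353
  k4 = f(1.440000, -1.540727) = -3.117770
  y ← -1.181967 + (0.17/6)·(k1 + 2k2 + 2k3 + k4) = -1.537565
y(1.44) ≈ -1.5376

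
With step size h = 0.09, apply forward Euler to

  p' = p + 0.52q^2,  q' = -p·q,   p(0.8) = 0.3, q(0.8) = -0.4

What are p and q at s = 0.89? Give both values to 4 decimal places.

0.3345, -0.3892

Euler on (p,q): p_{n+1} = p_n + h·p', q_{n+1} = q_n + h·q'.
0.800000: (0.300000, -0.400000); f=(0.383200, 0.120000) → (0.334488, -0.389200)
(p(0.89), q(0.89)) ≈ (0.3345, -0.3892)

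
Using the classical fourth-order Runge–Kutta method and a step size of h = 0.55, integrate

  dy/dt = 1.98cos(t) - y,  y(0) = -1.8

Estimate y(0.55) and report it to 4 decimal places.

-0.2499

RK4: k1 = f(t_n, y_n); k2 = f(t_n + h/2, y_n + (h/2)·k1); k3 = f(t_n + h/2, y_n + (h/2)·k2); k4 = f(t_n + h, y_n + h·k3); y_{n+1} = y_n + (h/6)·(k1 + 2k2 + 2k3 + k4).
t=0.000000, y=-1.800000:
  k1 = f(0.000000, -1.800000) = 3.780000
  k2 = f(0.275000, -0.760500) = 2.666102
  k3 = f(0.275000, -1.066822) = 2.972424
  k4 = f(0.550000, -0.165167) = 1.853165
  y ← -1.800000 + (0.55/6)·(k1 + 2k2 + 2k3 + k4) = -0.249897
y(0.55) ≈ -0.2499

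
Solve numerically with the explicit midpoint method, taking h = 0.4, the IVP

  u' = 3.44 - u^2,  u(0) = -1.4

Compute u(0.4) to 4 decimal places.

Midpoint: k1 = f(x_n, u_n); k2 = f(x_n + h/2, u_n + (h/2)·k1); u_{n+1} = u_n + h·k2.
x=0.000000, u=-1.400000:
  k1 = f(0.000000, -1.400000) = 1.480000
  k2 = f(0.200000, -1.104000) = 2.221184
  u ← -1.400000 + 0.4·2.221184 = -0.511526
u(0.4) ≈ -0.5115

-0.5115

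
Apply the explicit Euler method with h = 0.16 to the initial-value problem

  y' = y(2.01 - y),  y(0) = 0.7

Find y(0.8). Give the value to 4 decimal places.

1.4688

Euler: y_{n+1} = y_n + h·f(x_n, y_n).
x=0.000000, y=0.700000: f=0.917000 → y ← 0.700000 + 0.16·0.917000 = 0.846720
x=0.160000, y=0.846720: f=0.984972 → y ← 0.846720 + 0.16·0.984972 = 1.004316
x=0.320000, y=1.004316: f=1.010025 → y ← 1.004316 + 0.16·1.010025 = 1.165920
x=0.480000, y=1.165920: f=0.984130 → y ← 1.165920 + 0.16·0.984130 = 1.323380
x=0.640000, y=1.323380: f=0.908659 → y ← 1.323380 + 0.16·0.908659 = 1.468766
y(0.8) ≈ 1.4688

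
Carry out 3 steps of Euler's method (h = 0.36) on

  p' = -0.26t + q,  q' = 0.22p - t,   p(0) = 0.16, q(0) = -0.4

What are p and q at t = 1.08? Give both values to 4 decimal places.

-0.4102, -0.7873

Euler on (p,q): p_{n+1} = p_n + h·p', q_{n+1} = q_n + h·q'.
0.000000: (0.160000, -0.400000); f=(-0.400000, 0.035200) → (0.016000, -0.387328)
0.360000: (0.016000, -0.387328); f=(-0.480928, -0.356480) → (-0.157134, -0.515661)
0.720000: (-0.157134, -0.515661); f=(-0.702861, -0.754569) → (-0.410164, -0.787306)
(p(1.08), q(1.08)) ≈ (-0.4102, -0.7873)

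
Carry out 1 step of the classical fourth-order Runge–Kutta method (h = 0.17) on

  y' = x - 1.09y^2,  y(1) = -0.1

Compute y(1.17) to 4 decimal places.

0.0839

RK4: k1 = f(x_n, y_n); k2 = f(x_n + h/2, y_n + (h/2)·k1); k3 = f(x_n + h/2, y_n + (h/2)·k2); k4 = f(x_n + h, y_n + h·k3); y_{n+1} = y_n + (h/6)·(k1 + 2k2 + 2k3 + k4).
x=1.000000, y=-0.100000:
  k1 = f(1.000000, -0.100000) = 0.989100
  k2 = f(1.085000, -0.015926) = 1.084724
  k3 = f(1.085000, -0.007799) = 1.084934
  k4 = f(1.170000, 0.084439) = 1.162228
  y ← -0.100000 + (0.17/6)·(k1 + 2k2 + 2k3 + k4) = 0.083902
y(1.17) ≈ 0.0839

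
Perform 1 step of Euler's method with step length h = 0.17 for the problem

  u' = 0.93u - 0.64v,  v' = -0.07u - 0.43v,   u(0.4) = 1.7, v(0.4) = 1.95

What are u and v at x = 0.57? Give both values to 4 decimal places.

1.7566, 1.7872

Euler on (u,v): u_{n+1} = u_n + h·u', v_{n+1} = v_n + h·v'.
0.400000: (1.700000, 1.950000); f=(0.333000, -0.957500) → (1.756610, 1.787225)
(u(0.57), v(0.57)) ≈ (1.7566, 1.7872)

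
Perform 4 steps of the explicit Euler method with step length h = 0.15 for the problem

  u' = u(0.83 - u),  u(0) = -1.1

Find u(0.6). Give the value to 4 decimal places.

-4.0770

Euler: u_{n+1} = u_n + h·f(t_n, u_n).
t=0.000000, u=-1.100000: f=-2.123000 → u ← -1.100000 + 0.15·(-2.123000) = -1.418450
t=0.150000, u=-1.418450: f=-3.189314 → u ← -1.418450 + 0.15·(-3.189314) = -1.896847
t=0.300000, u=-1.896847: f=-5.172412 → u ← -1.896847 + 0.15·(-5.172412) = -2.672709
t=0.450000, u=-2.672709: f=-9.361721 → u ← -2.672709 + 0.15·(-9.361721) = -4.076967
u(0.6) ≈ -4.0770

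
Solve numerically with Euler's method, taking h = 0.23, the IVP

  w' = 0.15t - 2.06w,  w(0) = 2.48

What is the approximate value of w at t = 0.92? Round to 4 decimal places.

Euler: w_{n+1} = w_n + h·f(t_n, w_n).
t=0.000000, w=2.480000: f=-5.108800 → w ← 2.480000 + 0.23·(-5.108800) = 1.304976
t=0.230000, w=1.304976: f=-2.653751 → w ← 1.304976 + 0.23·(-2.653751) = 0.694613
t=0.460000, w=0.694613: f=-1.361904 → w ← 0.694613 + 0.23·(-1.361904) = 0.381376
t=0.690000, w=0.381376: f=-0.682134 → w ← 0.381376 + 0.23·(-0.682134) = 0.224485
w(0.92) ≈ 0.2245

0.2245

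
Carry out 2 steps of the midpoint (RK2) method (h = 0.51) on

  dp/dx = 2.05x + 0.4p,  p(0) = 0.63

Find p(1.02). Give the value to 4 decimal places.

Midpoint: k1 = f(x_n, p_n); k2 = f(x_n + h/2, p_n + (h/2)·k1); p_{n+1} = p_n + h·k2.
x=0.000000, p=0.630000:
  k1 = f(0.000000, 0.630000) = 0.252000
  k2 = f(0.255000, 0.694260) = 0.800454
  p ← 0.630000 + 0.51·0.800454 = 1.038232
x=0.510000, p=1.038232:
  k1 = f(0.510000, 1.038232) = 1.460793
  k2 = f(0.765000, 1.410734) = 2.132543
  p ← 1.038232 + 0.51·2.132543 = 2.125829
p(1.02) ≈ 2.1258

2.1258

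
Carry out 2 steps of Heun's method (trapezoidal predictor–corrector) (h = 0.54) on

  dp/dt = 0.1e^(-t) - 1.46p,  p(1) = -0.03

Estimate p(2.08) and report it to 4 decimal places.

Heun: k1 = f(t_n, p_n); k2 = f(t_n + h, p_n + h·k1); p_{n+1} = p_n + (h/2)·(k1 + k2).
t=1.000000, p=-0.030000:
  k1 = f(1.000000, -0.030000) = 0.080588
  k2 = f(1.540000, 0.013517) = 0.001703
  p ← -0.030000 + (0.54/2)·(0.080588 + 0.001703) = -0.007782
t=1.540000, p=-0.007782:
  k1 = f(1.540000, -0.007782) = 0.032799
  k2 = f(2.080000, 0.009930) = -0.002005
  p ← -0.007782 + (0.54/2)·(0.032799 + (-0.002005)) = 0.000533
p(2.08) ≈ 0.0005

0.0005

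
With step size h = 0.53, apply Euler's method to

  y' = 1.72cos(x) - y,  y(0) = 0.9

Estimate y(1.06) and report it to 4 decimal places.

Euler: y_{n+1} = y_n + h·f(x_n, y_n).
x=0.000000, y=0.900000: f=0.820000 → y ← 0.900000 + 0.53·0.820000 = 1.334600
x=0.530000, y=1.334600: f=0.149428 → y ← 1.334600 + 0.53·0.149428 = 1.413797
y(1.06) ≈ 1.4138

1.4138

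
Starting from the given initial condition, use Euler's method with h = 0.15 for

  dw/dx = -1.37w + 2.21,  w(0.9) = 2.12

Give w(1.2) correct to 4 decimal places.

1.9331

Euler: w_{n+1} = w_n + h·f(x_n, w_n).
x=0.900000, w=2.120000: f=-0.694400 → w ← 2.120000 + 0.15·(-0.694400) = 2.015840
x=1.050000, w=2.015840: f=-0.551701 → w ← 2.015840 + 0.15·(-0.551701) = 1.933085
w(1.2) ≈ 1.9331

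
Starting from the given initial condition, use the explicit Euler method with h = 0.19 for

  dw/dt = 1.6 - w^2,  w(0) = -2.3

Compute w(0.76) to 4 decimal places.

Euler: w_{n+1} = w_n + h·f(t_n, w_n).
t=0.000000, w=-2.300000: f=-3.690000 → w ← -2.300000 + 0.19·(-3.690000) = -3.001100
t=0.190000, w=-3.001100: f=-7.406601 → w ← -3.001100 + 0.19·(-7.406601) = -4.408354
t=0.380000, w=-4.408354: f=-17.833587 → w ← -4.408354 + 0.19·(-17.833587) = -7.796736
t=0.570000, w=-7.796736: f=-59.189089 → w ← -7.796736 + 0.19·(-59.189089) = -19.042663
w(0.76) ≈ -19.0427

-19.0427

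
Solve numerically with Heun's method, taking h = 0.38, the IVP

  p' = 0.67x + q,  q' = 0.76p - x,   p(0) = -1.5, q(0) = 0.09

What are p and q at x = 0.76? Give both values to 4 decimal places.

Heun on (p,q): k1 = f(x_n, state_n); k2 = f(x_n + h, state_n + h·k1); state_{n+1} = state_n + (h/2)·(k1 + k2).
0.000000: (-1.500000, 0.090000)
  k1 = (0.090000, -1.140000)
  predictor → (-1.465800, -0.343200)
  k2 = (-0.088600, -1.494008)
  → (-1.499734, -0.410462)
0.380000: (-1.499734, -0.410462)
  k1 = (-0.155862, -1.519798)
  predictor → (-1.558961, -0.987985)
  k2 = (-0.478785, -1.944811)
  → (-1.620317, -1.068737)
(p(0.76), q(0.76)) ≈ (-1.6203, -1.0687)

-1.6203, -1.0687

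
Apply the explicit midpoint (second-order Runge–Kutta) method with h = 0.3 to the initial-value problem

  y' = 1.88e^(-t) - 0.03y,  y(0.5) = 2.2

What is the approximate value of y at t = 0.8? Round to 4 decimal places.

Midpoint: k1 = f(t_n, y_n); k2 = f(t_n + h/2, y_n + (h/2)·k1); y_{n+1} = y_n + h·k2.
t=0.500000, y=2.200000:
  k1 = f(0.500000, 2.200000) = 1.074278
  k2 = f(0.650000, 2.361142) = 0.910612
  y ← 2.200000 + 0.3·0.910612 = 2.473184
y(0.8) ≈ 2.4732

2.4732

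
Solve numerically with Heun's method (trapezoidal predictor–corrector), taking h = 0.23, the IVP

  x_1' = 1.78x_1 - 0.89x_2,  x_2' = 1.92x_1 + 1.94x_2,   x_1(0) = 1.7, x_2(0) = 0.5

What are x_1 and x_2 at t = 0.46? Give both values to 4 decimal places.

2.8203, 4.1942

Heun on (x_1,x_2): k1 = f(t_n, state_n); k2 = f(t_n + h, state_n + h·k1); state_{n+1} = state_n + (h/2)·(k1 + k2).
0.000000: (1.700000, 0.500000)
  k1 = (2.581000, 4.234000)
  predictor → (2.293630, 1.473820)
  k2 = (2.770962, 7.262980)
  → (2.315476, 1.822153)
0.230000: (2.315476, 1.822153)
  k1 = (2.499831, 7.980689)
  predictor → (2.890437, 3.657711)
  k2 = (1.889614, 12.645598)
  → (2.820262, 4.194176)
(x_1(0.46), x_2(0.46)) ≈ (2.8203, 4.1942)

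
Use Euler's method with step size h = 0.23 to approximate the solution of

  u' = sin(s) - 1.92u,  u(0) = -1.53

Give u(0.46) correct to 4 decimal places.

Euler: u_{n+1} = u_n + h·f(s_n, u_n).
s=0.000000, u=-1.530000: f=2.937600 → u ← -1.530000 + 0.23·2.937600 = -0.854352
s=0.230000, u=-0.854352: f=1.868333 → u ← -0.854352 + 0.23·1.868333 = -0.424635
u(0.46) ≈ -0.4246

-0.4246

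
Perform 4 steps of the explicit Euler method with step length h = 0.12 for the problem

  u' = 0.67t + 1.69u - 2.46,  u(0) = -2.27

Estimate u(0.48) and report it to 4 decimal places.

-6.2761

Euler: u_{n+1} = u_n + h·f(t_n, u_n).
t=0.000000, u=-2.270000: f=-6.296300 → u ← -2.270000 + 0.12·(-6.296300) = -3.025556
t=0.120000, u=-3.025556: f=-7.492790 → u ← -3.025556 + 0.12·(-7.492790) = -3.924691
t=0.240000, u=-3.924691: f=-8.931927 → u ← -3.924691 + 0.12·(-8.931927) = -4.996522
t=0.360000, u=-4.996522: f=-10.662922 → u ← -4.996522 + 0.12·(-10.662922) = -6.276073
u(0.48) ≈ -6.2761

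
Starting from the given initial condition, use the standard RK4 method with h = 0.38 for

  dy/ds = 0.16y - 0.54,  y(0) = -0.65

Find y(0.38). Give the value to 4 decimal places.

-0.9023

RK4: k1 = f(s_n, y_n); k2 = f(s_n + h/2, y_n + (h/2)·k1); k3 = f(s_n + h/2, y_n + (h/2)·k2); k4 = f(s_n + h, y_n + h·k3); y_{n+1} = y_n + (h/6)·(k1 + 2k2 + 2k3 + k4).
s=0.000000, y=-0.650000:
  k1 = f(0.000000, -0.650000) = -0.644000
  k2 = f(0.190000, -0.772360) = -0.663578
  k3 = f(0.190000, -0.776080) = -0.664173
  k4 = f(0.380000, -0.902386) = -0.684382
  y ← -0.650000 + (0.38/6)·(k1 + 2k2 + 2k3 + k4) = -0.902313
y(0.38) ≈ -0.9023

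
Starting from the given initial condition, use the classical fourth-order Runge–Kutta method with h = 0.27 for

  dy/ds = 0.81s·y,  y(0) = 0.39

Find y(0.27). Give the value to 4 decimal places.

RK4: k1 = f(s_n, y_n); k2 = f(s_n + h/2, y_n + (h/2)·k1); k3 = f(s_n + h/2, y_n + (h/2)·k2); k4 = f(s_n + h, y_n + h·k3); y_{n+1} = y_n + (h/6)·(k1 + 2k2 + 2k3 + k4).
s=0.000000, y=0.390000:
  k1 = f(0.000000, 0.390000) = 0.000000
  k2 = f(0.135000, 0.390000) = 0.042647
  k3 = f(0.135000, 0.395757) = 0.043276
  k4 = f(0.270000, 0.401685) = 0.087848
  y ← 0.390000 + (0.27/6)·(k1 + 2k2 + 2k3 + k4) = 0.401686
y(0.27) ≈ 0.4017

0.4017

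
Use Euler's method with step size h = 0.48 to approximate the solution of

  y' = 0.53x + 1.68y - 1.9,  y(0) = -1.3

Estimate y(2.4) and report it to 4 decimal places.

Euler: y_{n+1} = y_n + h·f(x_n, y_n).
x=0.000000, y=-1.300000: f=-4.084000 → y ← -1.300000 + 0.48·(-4.084000) = -3.260320
x=0.480000, y=-3.260320: f=-7.122938 → y ← -3.260320 + 0.48·(-7.122938) = -6.679330
x=0.960000, y=-6.679330: f=-12.612474 → y ← -6.679330 + 0.48·(-12.612474) = -12.733318
x=1.440000, y=-12.733318: f=-22.528774 → y ← -12.733318 + 0.48·(-22.528774) = -23.547129
x=1.920000, y=-23.547129: f=-40.441577 → y ← -23.547129 + 0.48·(-40.441577) = -42.959086
y(2.4) ≈ -42.9591

-42.9591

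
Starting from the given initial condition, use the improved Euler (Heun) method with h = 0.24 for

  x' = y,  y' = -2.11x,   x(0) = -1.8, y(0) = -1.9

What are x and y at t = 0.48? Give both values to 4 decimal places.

Heun on (x,y): k1 = f(t_n, state_n); k2 = f(t_n + h, state_n + h·k1); state_{n+1} = state_n + (h/2)·(k1 + k2).
0.000000: (-1.800000, -1.900000)
  k1 = (-1.900000, 3.798000)
  predictor → (-2.256000, -0.988480)
  k2 = (-0.988480, 4.760160)
  → (-2.146618, -0.873021)
0.240000: (-2.146618, -0.873021)
  k1 = (-0.873021, 4.529363)
  predictor → (-2.356143, 0.214026)
  k2 = (0.214026, 4.971461)
  → (-2.225697, 0.267078)
(x(0.48), y(0.48)) ≈ (-2.2257, 0.2671)

-2.2257, 0.2671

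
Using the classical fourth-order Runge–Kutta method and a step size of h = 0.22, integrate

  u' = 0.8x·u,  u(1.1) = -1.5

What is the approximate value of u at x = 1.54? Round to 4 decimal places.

RK4: k1 = f(x_n, u_n); k2 = f(x_n + h/2, u_n + (h/2)·k1); k3 = f(x_n + h/2, u_n + (h/2)·k2); k4 = f(x_n + h, u_n + h·k3); u_{n+1} = u_n + (h/6)·(k1 + 2k2 + 2k3 + k4).
x=1.100000, u=-1.500000:
  k1 = f(1.100000, -1.500000) = -1.320000
  k2 = f(1.210000, -1.645200) = -1.592554
  k3 = f(1.210000, -1.675181) = -1.621575
  k4 = f(1.320000, -1.856747) = -1.960724
  u ← -1.500000 + (0.22/6)·(k1 + 2k2 + 2k3 + k4) = -1.855996
x=1.320000, u=-1.855996:
  k1 = f(1.320000, -1.855996) = -1.959932
  k2 = f(1.430000, -2.071588) = -2.369897
  k3 = f(1.430000, -2.116685) = -2.421487
  k4 = f(1.540000, -2.388723) = -2.942907
  u ← -1.855996 + (0.22/6)·(k1 + 2k2 + 2k3 + k4) = -2.387135
u(1.54) ≈ -2.3871

-2.3871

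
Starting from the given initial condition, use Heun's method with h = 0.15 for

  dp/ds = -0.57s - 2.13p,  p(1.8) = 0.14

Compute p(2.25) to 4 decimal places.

Heun: k1 = f(s_n, p_n); k2 = f(s_n + h, p_n + h·k1); p_{n+1} = p_n + (h/2)·(k1 + k2).
s=1.800000, p=0.140000:
  k1 = f(1.800000, 0.140000) = -1.324200
  k2 = f(1.950000, -0.058630) = -0.986618
  p ← 0.140000 + (0.15/2)·(-1.324200 + (-0.986618)) = -0.033311
s=1.950000, p=-0.033311:
  k1 = f(1.950000, -0.033311) = -1.040547
  k2 = f(2.100000, -0.189393) = -0.793592
  p ← -0.033311 + (0.15/2)·(-1.040547 + (-0.793592)) = -0.170872
s=2.100000, p=-0.170872:
  k1 = f(2.100000, -0.170872) = -0.833043
  k2 = f(2.250000, -0.295828) = -0.652386
  p ← -0.170872 + (0.15/2)·(-0.833043 + (-0.652386)) = -0.282279
p(2.25) ≈ -0.2823

-0.2823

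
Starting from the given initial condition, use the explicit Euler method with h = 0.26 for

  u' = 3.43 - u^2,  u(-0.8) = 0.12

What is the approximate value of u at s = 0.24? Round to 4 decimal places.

1.8512

Euler: u_{n+1} = u_n + h·f(s_n, u_n).
s=-0.800000, u=0.120000: f=3.415600 → u ← 0.120000 + 0.26·3.415600 = 1.008056
s=-0.540000, u=1.008056: f=2.413823 → u ← 1.008056 + 0.26·2.413823 = 1.635650
s=-0.280000, u=1.635650: f=0.754649 → u ← 1.635650 + 0.26·0.754649 = 1.831859
s=-0.020000, u=1.831859: f=0.074293 → u ← 1.831859 + 0.26·0.074293 = 1.851175
u(0.24) ≈ 1.8512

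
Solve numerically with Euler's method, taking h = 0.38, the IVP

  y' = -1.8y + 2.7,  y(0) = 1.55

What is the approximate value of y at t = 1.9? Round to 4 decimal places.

Euler: y_{n+1} = y_n + h·f(t_n, y_n).
t=0.000000, y=1.550000: f=-0.090000 → y ← 1.550000 + 0.38·(-0.090000) = 1.515800
t=0.380000, y=1.515800: f=-0.028440 → y ← 1.515800 + 0.38·(-0.028440) = 1.504993
t=0.760000, y=1.504993: f=-0.008987 → y ← 1.504993 + 0.38·(-0.008987) = 1.501578
t=1.140000, y=1.501578: f=-0.002840 → y ← 1.501578 + 0.38·(-0.002840) = 1.500499
t=1.520000, y=1.500499: f=-0.000897 → y ← 1.500499 + 0.38·(-0.000897) = 1.500158
y(1.9) ≈ 1.5002

1.5002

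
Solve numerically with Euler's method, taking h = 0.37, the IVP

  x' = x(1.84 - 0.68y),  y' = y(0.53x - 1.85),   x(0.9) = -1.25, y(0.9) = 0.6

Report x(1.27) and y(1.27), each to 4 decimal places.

Euler on (x,y): x_{n+1} = x_n + h·x', y_{n+1} = y_n + h·y'.
0.900000: (-1.250000, 0.600000); f=(-1.790000, -1.507500) → (-1.912300, 0.042225)
(x(1.27), y(1.27)) ≈ (-1.9123, 0.0422)

-1.9123, 0.0422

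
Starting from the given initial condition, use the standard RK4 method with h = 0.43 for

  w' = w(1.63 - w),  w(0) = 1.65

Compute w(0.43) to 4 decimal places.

RK4: k1 = f(t_n, w_n); k2 = f(t_n + h/2, w_n + (h/2)·k1); k3 = f(t_n + h/2, w_n + (h/2)·k2); k4 = f(t_n + h, w_n + h·k3); w_{n+1} = w_n + (h/6)·(k1 + 2k2 + 2k3 + k4).
t=0.000000, w=1.650000:
  k1 = f(0.000000, 1.650000) = -0.033000
  k2 = f(0.215000, 1.642905) = -0.021202
  k3 = f(0.215000, 1.645442) = -0.025408
  k4 = f(0.430000, 1.639074) = -0.014874
  w ← 1.650000 + (0.43/6)·(k1 + 2k2 + 2k3 + k4) = 1.639888
w(0.43) ≈ 1.6399

1.6399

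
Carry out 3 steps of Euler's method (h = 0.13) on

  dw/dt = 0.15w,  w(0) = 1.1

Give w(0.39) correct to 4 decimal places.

Euler: w_{n+1} = w_n + h·f(t_n, w_n).
t=0.000000, w=1.100000: f=0.165000 → w ← 1.100000 + 0.13·0.165000 = 1.121450
t=0.130000, w=1.121450: f=0.168217 → w ← 1.121450 + 0.13·0.168217 = 1.143318
t=0.260000, w=1.143318: f=0.171498 → w ← 1.143318 + 0.13·0.171498 = 1.165613
w(0.39) ≈ 1.1656

1.1656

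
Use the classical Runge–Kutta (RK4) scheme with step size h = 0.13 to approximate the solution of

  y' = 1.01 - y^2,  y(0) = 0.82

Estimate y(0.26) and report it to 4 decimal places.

0.8910

RK4: k1 = f(x_n, y_n); k2 = f(x_n + h/2, y_n + (h/2)·k1); k3 = f(x_n + h/2, y_n + (h/2)·k2); k4 = f(x_n + h, y_n + h·k3); y_{n+1} = y_n + (h/6)·(k1 + 2k2 + 2k3 + k4).
x=0.000000, y=0.820000:
  k1 = f(0.000000, 0.820000) = 0.337600
  k2 = f(0.065000, 0.841944) = 0.301130
  k3 = f(0.065000, 0.839573) = 0.305116
  k4 = f(0.130000, 0.859665) = 0.270976
  y ← 0.820000 + (0.13/6)·(k1 + 2k2 + 2k3 + k4) = 0.859457
x=0.130000, y=0.859457:
  k1 = f(0.130000, 0.859457) = 0.271335
  k2 = f(0.195000, 0.877093) = 0.240707
  k3 = f(0.195000, 0.875102) = 0.244196
  k4 = f(0.260000, 0.891202) = 0.215759
  y ← 0.859457 + (0.13/6)·(k1 + 2k2 + 2k3 + k4) = 0.891023
y(0.26) ≈ 0.8910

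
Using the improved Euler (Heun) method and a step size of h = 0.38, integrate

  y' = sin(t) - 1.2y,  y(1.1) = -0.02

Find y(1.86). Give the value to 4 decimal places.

Heun: k1 = f(t_n, y_n); k2 = f(t_n + h, y_n + h·k1); y_{n+1} = y_n + (h/2)·(k1 + k2).
t=1.100000, y=-0.020000:
  k1 = f(1.100000, -0.020000) = 0.915207
  k2 = f(1.480000, 0.327779) = 0.602546
  y ← -0.020000 + (0.38/2)·(0.915207 + 0.602546) = 0.268373
t=1.480000, y=0.268373:
  k1 = f(1.480000, 0.268373) = 0.673833
  k2 = f(1.860000, 0.524430) = 0.329156
  y ← 0.268373 + (0.38/2)·(0.673833 + 0.329156) = 0.458941
y(1.86) ≈ 0.4589

0.4589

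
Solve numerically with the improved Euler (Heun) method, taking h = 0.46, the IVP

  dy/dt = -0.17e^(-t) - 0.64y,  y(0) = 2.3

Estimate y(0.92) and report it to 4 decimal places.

Heun: k1 = f(t_n, y_n); k2 = f(t_n + h, y_n + h·k1); y_{n+1} = y_n + (h/2)·(k1 + k2).
t=0.000000, y=2.300000:
  k1 = f(0.000000, 2.300000) = -1.642000
  k2 = f(0.460000, 1.544680) = -1.095913
  y ← 2.300000 + (0.46/2)·(-1.642000 + (-1.095913)) = 1.670280
t=0.460000, y=1.670280:
  k1 = f(0.460000, 1.670280) = -1.176297
  k2 = f(0.920000, 1.129183) = -0.790425
  y ← 1.670280 + (0.46/2)·(-1.176297 + (-0.790425)) = 1.217934
y(0.92) ≈ 1.2179

1.2179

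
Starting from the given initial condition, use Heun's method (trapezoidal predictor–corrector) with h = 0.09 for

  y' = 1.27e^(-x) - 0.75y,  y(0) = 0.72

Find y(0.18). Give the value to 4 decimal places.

Heun: k1 = f(x_n, y_n); k2 = f(x_n + h, y_n + h·k1); y_{n+1} = y_n + (h/2)·(k1 + k2).
x=0.000000, y=0.720000:
  k1 = f(0.000000, 0.720000) = 0.730000
  k2 = f(0.090000, 0.785700) = 0.571418
  y ← 0.720000 + (0.09/2)·(0.730000 + 0.571418) = 0.778564
x=0.090000, y=0.778564:
  k1 = f(0.090000, 0.778564) = 0.576770
  k2 = f(0.180000, 0.830473) = 0.437938
  y ← 0.778564 + (0.09/2)·(0.576770 + 0.437938) = 0.824226
y(0.18) ≈ 0.8242

0.8242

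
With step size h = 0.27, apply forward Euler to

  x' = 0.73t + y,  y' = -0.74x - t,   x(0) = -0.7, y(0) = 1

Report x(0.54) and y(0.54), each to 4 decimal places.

-0.0690, 1.1529

Euler on (x,y): x_{n+1} = x_n + h·x', y_{n+1} = y_n + h·y'.
0.000000: (-0.700000, 1.000000); f=(1.000000, 0.518000) → (-0.430000, 1.139860)
0.270000: (-0.430000, 1.139860); f=(1.336960, 0.048200) → (-0.069021, 1.152874)
(x(0.54), y(0.54)) ≈ (-0.0690, 1.1529)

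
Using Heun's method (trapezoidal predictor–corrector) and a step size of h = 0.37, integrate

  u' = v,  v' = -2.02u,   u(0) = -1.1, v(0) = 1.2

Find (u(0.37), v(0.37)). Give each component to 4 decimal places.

Heun on (u,v): k1 = f(t_n, state_n); k2 = f(t_n + h, state_n + h·k1); state_{n+1} = state_n + (h/2)·(k1 + k2).
0.000000: (-1.100000, 1.200000)
  k1 = (1.200000, 2.222000)
  predictor → (-0.656000, 2.022140)
  k2 = (2.022140, 1.325120)
  → (-0.503904, 1.856217)
(u(0.37), v(0.37)) ≈ (-0.5039, 1.8562)

-0.5039, 1.8562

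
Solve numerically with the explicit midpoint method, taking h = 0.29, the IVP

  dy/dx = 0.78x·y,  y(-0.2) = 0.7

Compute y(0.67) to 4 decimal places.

Midpoint: k1 = f(x_n, y_n); k2 = f(x_n + h/2, y_n + (h/2)·k1); y_{n+1} = y_n + h·k2.
x=-0.200000, y=0.700000:
  k1 = f(-0.200000, 0.700000) = -0.109200
  k2 = f(-0.055000, 0.684166) = -0.029351
  y ← 0.700000 + 0.29·(-0.029351) = 0.691488
x=0.090000, y=0.691488:
  k1 = f(0.090000, 0.691488) = 0.048542
  k2 = f(0.235000, 0.698527) = 0.128040
  y ← 0.691488 + 0.29·0.128040 = 0.728620
x=0.380000, y=0.728620:
  k1 = f(0.380000, 0.728620) = 0.215963
  k2 = f(0.525000, 0.759935) = 0.311193
  y ← 0.728620 + 0.29·0.311193 = 0.818866
y(0.67) ≈ 0.8189

0.8189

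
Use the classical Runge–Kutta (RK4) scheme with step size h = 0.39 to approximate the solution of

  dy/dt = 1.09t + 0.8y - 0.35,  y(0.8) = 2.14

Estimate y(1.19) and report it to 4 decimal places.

3.2546

RK4: k1 = f(t_n, y_n); k2 = f(t_n + h/2, y_n + (h/2)·k1); k3 = f(t_n + h/2, y_n + (h/2)·k2); k4 = f(t_n + h, y_n + h·k3); y_{n+1} = y_n + (h/6)·(k1 + 2k2 + 2k3 + k4).
t=0.800000, y=2.140000:
  k1 = f(0.800000, 2.140000) = 2.234000
  k2 = f(0.995000, 2.575630) = 2.795054
  k3 = f(0.995000, 2.685036) = 2.882578
  k4 = f(1.190000, 3.264206) = 3.558464
  y ← 2.140000 + (0.39/6)·(k1 + 2k2 + 2k3 + k4) = 3.254602
y(1.19) ≈ 3.2546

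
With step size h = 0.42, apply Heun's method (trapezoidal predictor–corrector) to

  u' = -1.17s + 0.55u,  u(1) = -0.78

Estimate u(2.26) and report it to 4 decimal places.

-4.8025

Heun: k1 = f(s_n, u_n); k2 = f(s_n + h, u_n + h·k1); u_{n+1} = u_n + (h/2)·(k1 + k2).
s=1.000000, u=-0.780000:
  k1 = f(1.000000, -0.780000) = -1.599000
  k2 = f(1.420000, -1.451580) = -2.459769
  u ← -0.780000 + (0.42/2)·(-1.599000 + (-2.459769)) = -1.632341
s=1.420000, u=-1.632341:
  k1 = f(1.420000, -1.632341) = -2.559188
  k2 = f(1.840000, -2.707200) = -3.641760
  u ← -1.632341 + (0.42/2)·(-2.559188 + (-3.641760)) = -2.934541
s=1.840000, u=-2.934541:
  k1 = f(1.840000, -2.934541) = -3.766797
  k2 = f(2.260000, -4.516595) = -5.128327
  u ← -2.934541 + (0.42/2)·(-3.766797 + (-5.128327)) = -4.802517
u(2.26) ≈ -4.8025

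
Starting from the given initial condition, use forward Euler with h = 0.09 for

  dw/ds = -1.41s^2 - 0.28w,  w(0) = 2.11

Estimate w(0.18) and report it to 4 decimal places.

Euler: w_{n+1} = w_n + h·f(s_n, w_n).
s=0.000000, w=2.110000: f=-0.590800 → w ← 2.110000 + 0.09·(-0.590800) = 2.056828
s=0.090000, w=2.056828: f=-0.587333 → w ← 2.056828 + 0.09·(-0.587333) = 2.003968
w(0.18) ≈ 2.0040

2.0040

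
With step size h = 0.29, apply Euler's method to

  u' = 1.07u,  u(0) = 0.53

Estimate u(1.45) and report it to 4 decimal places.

2.0471

Euler: u_{n+1} = u_n + h·f(t_n, u_n).
t=0.000000, u=0.530000: f=0.567100 → u ← 0.530000 + 0.29·0.567100 = 0.694459
t=0.290000, u=0.694459: f=0.743071 → u ← 0.694459 + 0.29·0.743071 = 0.909950
t=0.580000, u=0.909950: f=0.973646 → u ← 0.909950 + 0.29·0.973646 = 1.192307
t=0.870000, u=1.192307: f=1.275768 → u ← 1.192307 + 0.29·1.275768 = 1.562280
t=1.160000, u=1.562280: f=1.671639 → u ← 1.562280 + 0.29·1.671639 = 2.047055
u(1.45) ≈ 2.0471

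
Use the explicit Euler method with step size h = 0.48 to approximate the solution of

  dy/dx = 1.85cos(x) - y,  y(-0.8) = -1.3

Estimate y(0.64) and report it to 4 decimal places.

1.2995

Euler: y_{n+1} = y_n + h·f(x_n, y_n).
x=-0.800000, y=-1.300000: f=2.588907 → y ← -1.300000 + 0.48·2.588907 = -0.057324
x=-0.320000, y=-0.057324: f=1.813410 → y ← -0.057324 + 0.48·1.813410 = 0.813112
x=0.160000, y=0.813112: f=1.013258 → y ← 0.813112 + 0.48·1.013258 = 1.299476
y(0.64) ≈ 1.2995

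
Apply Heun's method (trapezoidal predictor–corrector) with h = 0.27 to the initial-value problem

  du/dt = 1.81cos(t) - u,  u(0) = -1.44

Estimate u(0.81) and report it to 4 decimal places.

Heun: k1 = f(t_n, u_n); k2 = f(t_n + h, u_n + h·k1); u_{n+1} = u_n + (h/2)·(k1 + k2).
t=0.000000, u=-1.440000:
  k1 = f(0.000000, -1.440000) = 3.250000
  k2 = f(0.270000, -0.562500) = 2.306925
  u ← -1.440000 + (0.27/2)·(3.250000 + 2.306925) = -0.689815
t=0.270000, u=-0.689815:
  k1 = f(0.270000, -0.689815) = 2.434240
  k2 = f(0.540000, -0.032570) = 1.585023
  u ← -0.689815 + (0.27/2)·(2.434240 + 1.585023) = -0.147215
t=0.540000, u=-0.147215:
  k1 = f(0.540000, -0.147215) = 1.699667
  k2 = f(0.810000, 0.311696) = 0.936297
  u ← -0.147215 + (0.27/2)·(1.699667 + 0.936297) = 0.208641
u(0.81) ≈ 0.2086

0.2086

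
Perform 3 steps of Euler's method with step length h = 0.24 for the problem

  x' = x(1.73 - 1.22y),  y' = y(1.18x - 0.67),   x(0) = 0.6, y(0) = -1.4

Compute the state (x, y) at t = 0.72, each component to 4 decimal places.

3.7864, -2.2836

Euler on (x,y): x_{n+1} = x_n + h·x', y_{n+1} = y_n + h·y'.
0.000000: (0.600000, -1.400000); f=(2.062800, -0.053200) → (1.095072, -1.412768)
0.240000: (1.095072, -1.412768); f=(3.781915, -0.879003) → (2.002732, -1.623729)
0.480000: (2.002732, -1.623729); f=(7.432035, -2.749335) → (3.786420, -2.283569)
(x(0.72), y(0.72)) ≈ (3.7864, -2.2836)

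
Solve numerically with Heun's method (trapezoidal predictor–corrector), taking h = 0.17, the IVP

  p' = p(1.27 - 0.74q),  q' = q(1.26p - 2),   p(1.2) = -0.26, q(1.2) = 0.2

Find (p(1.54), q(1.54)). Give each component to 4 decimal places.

-0.3862, 0.0912

Heun on (p,q): k1 = f(t_n, state_n); k2 = f(t_n + h, state_n + h·k1); state_{n+1} = state_n + (h/2)·(k1 + k2).
1.200000: (-0.260000, 0.200000)
  k1 = (-0.291720, -0.465520)
  predictor → (-0.309592, 0.120862)
  k2 = (-0.365493, -0.288870)
  → (-0.315863, 0.135877)
1.370000: (-0.315863, 0.135877)
  k1 = (-0.369386, -0.325831)
  predictor → (-0.378659, 0.080486)
  k2 = (-0.458344, -0.199372)
  → (-0.386220, 0.091235)
(p(1.54), q(1.54)) ≈ (-0.3862, 0.0912)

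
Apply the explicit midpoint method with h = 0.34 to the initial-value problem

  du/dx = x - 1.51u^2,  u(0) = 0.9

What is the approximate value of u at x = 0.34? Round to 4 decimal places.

0.7119

Midpoint: k1 = f(x_n, u_n); k2 = f(x_n + h/2, u_n + (h/2)·k1); u_{n+1} = u_n + h·k2.
x=0.000000, u=0.900000:
  k1 = f(0.000000, 0.900000) = -1.223100
  k2 = f(0.170000, 0.692073) = -0.553237
  u ← 0.900000 + 0.34·(-0.553237) = 0.711899
u(0.34) ≈ 0.7119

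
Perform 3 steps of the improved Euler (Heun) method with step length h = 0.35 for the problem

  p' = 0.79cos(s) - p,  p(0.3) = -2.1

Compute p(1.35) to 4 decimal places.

Heun: k1 = f(s_n, p_n); k2 = f(s_n + h, p_n + h·k1); p_{n+1} = p_n + (h/2)·(k1 + k2).
s=0.300000, p=-2.100000:
  k1 = f(0.300000, -2.100000) = 2.854716
  k2 = f(0.650000, -1.100849) = 1.729756
  p ← -2.100000 + (0.35/2)·(2.854716 + 1.729756) = -1.297717
s=0.650000, p=-1.297717:
  k1 = f(0.650000, -1.297717) = 1.926624
  k2 = f(1.000000, -0.623399) = 1.050238
  p ← -1.297717 + (0.35/2)·(1.926624 + 1.050238) = -0.776767
s=1.000000, p=-0.776767:
  k1 = f(1.000000, -0.776767) = 1.203606
  k2 = f(1.350000, -0.355505) = 0.528520
  p ← -0.776767 + (0.35/2)·(1.203606 + 0.528520) = -0.473645
p(1.35) ≈ -0.4736

-0.4736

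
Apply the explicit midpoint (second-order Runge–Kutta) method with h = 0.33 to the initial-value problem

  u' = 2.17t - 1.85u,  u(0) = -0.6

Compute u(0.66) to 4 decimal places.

Midpoint: k1 = f(t_n, u_n); k2 = f(t_n + h/2, u_n + (h/2)·k1); u_{n+1} = u_n + h·k2.
t=0.000000, u=-0.600000:
  k1 = f(0.000000, -0.600000) = 1.110000
  k2 = f(0.165000, -0.416850) = 1.129223
  u ← -0.600000 + 0.33·1.129223 = -0.227357
t=0.330000, u=-0.227357:
  k1 = f(0.330000, -0.227357) = 1.136710
  k2 = f(0.495000, -0.039799) = 1.147779
  u ← -0.227357 + 0.33·1.147779 = 0.151411
u(0.66) ≈ 0.1514

0.1514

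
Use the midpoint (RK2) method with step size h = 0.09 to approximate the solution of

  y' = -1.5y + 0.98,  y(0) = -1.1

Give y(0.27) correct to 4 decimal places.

-0.5177

Midpoint: k1 = f(t_n, y_n); k2 = f(t_n + h/2, y_n + (h/2)·k1); y_{n+1} = y_n + h·k2.
t=0.000000, y=-1.100000:
  k1 = f(0.000000, -1.100000) = 2.630000
  k2 = f(0.045000, -0.981650) = 2.452475
  y ← -1.100000 + 0.09·2.452475 = -0.879277
t=0.090000, y=-0.879277:
  k1 = f(0.090000, -0.879277) = 2.298916
  k2 = f(0.135000, -0.775826) = 2.143739
  y ← -0.879277 + 0.09·2.143739 = -0.686341
t=0.180000, y=-0.686341:
  k1 = f(0.180000, -0.686341) = 2.009511
  k2 = f(0.225000, -0.595913) = 1.873869
  y ← -0.686341 + 0.09·1.873869 = -0.517693
y(0.27) ≈ -0.5177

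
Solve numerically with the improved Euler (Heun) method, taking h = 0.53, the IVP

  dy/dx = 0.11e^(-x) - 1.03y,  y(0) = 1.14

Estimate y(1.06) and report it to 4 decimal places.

Heun: k1 = f(x_n, y_n); k2 = f(x_n + h, y_n + h·k1); y_{n+1} = y_n + (h/2)·(k1 + k2).
x=0.000000, y=1.140000:
  k1 = f(0.000000, 1.140000) = -1.064200
  k2 = f(0.530000, 0.575974) = -0.528507
  y ← 1.140000 + (0.53/2)·(-1.064200 + (-0.528507)) = 0.717933
x=0.530000, y=0.717933:
  k1 = f(0.530000, 0.717933) = -0.674724
  k2 = f(1.060000, 0.360329) = -0.333029
  y ← 0.717933 + (0.53/2)·(-0.674724 + (-0.333029)) = 0.450878
y(1.06) ≈ 0.4509

0.4509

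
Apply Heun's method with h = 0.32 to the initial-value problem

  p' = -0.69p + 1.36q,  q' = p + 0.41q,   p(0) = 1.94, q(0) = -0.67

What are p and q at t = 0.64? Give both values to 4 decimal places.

1.1457, 0.1698

Heun on (p,q): k1 = f(t_n, state_n); k2 = f(t_n + h, state_n + h·k1); state_{n+1} = state_n + (h/2)·(k1 + k2).
0.000000: (1.940000, -0.670000)
  k1 = (-2.249800, 1.665300)
  predictor → (1.220064, -0.137104)
  k2 = (-1.028306, 1.163851)
  → (1.415503, -0.217336)
0.320000: (1.415503, -0.217336)
  k1 = (-1.272274, 1.326395)
  predictor → (1.008375, 0.207111)
  k2 = (-0.414108, 1.093291)
  → (1.145682, 0.169814)
(p(0.64), q(0.64)) ≈ (1.1457, 0.1698)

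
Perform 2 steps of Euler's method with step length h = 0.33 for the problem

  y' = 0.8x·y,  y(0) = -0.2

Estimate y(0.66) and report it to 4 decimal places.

-0.2174

Euler: y_{n+1} = y_n + h·f(x_n, y_n).
x=0.000000, y=-0.200000: f=0.000000 → y ← -0.200000 + 0.33·0.000000 = -0.200000
x=0.330000, y=-0.200000: f=-0.052800 → y ← -0.200000 + 0.33·(-0.052800) = -0.217424
y(0.66) ≈ -0.2174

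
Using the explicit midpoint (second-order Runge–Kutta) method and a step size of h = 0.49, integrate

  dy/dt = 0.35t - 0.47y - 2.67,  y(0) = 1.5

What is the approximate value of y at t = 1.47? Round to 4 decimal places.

Midpoint: k1 = f(t_n, y_n); k2 = f(t_n + h/2, y_n + (h/2)·k1); y_{n+1} = y_n + h·k2.
t=0.000000, y=1.500000:
  k1 = f(0.000000, 1.500000) = -3.375000
  k2 = f(0.245000, 0.673125) = -2.900619
  y ← 1.500000 + 0.49·(-2.900619) = 0.078697
t=0.490000, y=0.078697:
  k1 = f(0.490000, 0.078697) = -2.535488
  k2 = f(0.735000, -0.542498) = -2.157776
  y ← 0.078697 + 0.49·(-2.157776) = -0.978613
t=0.980000, y=-0.978613:
  k1 = f(0.980000, -0.978613) = -1.867052
  k2 = f(1.225000, -1.436041) = -1.566311
  y ← -0.978613 + 0.49·(-1.566311) = -1.746106
y(1.47) ≈ -1.7461

-1.7461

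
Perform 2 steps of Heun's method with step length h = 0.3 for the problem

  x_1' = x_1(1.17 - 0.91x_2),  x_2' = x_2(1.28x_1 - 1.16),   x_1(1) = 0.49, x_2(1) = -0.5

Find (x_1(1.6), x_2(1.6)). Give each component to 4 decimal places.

Heun on (x_1,x_2): k1 = f(x_n, state_n); k2 = f(x_n + h, state_n + h·k1); state_{n+1} = state_n + (h/2)·(k1 + k2).
1.000000: (0.490000, -0.500000)
  k1 = (0.796250, 0.266400)
  predictor → (0.728875, -0.420080)
  k2 = (1.131413, 0.095375)
  → (0.779149, -0.445734)
1.300000: (0.779149, -0.445734)
  k1 = (1.227642, 0.072516)
  predictor → (1.147442, -0.423979)
  k2 = (1.785214, -0.130893)
  → (1.231078, -0.454490)
(x_1(1.6), x_2(1.6)) ≈ (1.2311, -0.4545)

1.2311, -0.4545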